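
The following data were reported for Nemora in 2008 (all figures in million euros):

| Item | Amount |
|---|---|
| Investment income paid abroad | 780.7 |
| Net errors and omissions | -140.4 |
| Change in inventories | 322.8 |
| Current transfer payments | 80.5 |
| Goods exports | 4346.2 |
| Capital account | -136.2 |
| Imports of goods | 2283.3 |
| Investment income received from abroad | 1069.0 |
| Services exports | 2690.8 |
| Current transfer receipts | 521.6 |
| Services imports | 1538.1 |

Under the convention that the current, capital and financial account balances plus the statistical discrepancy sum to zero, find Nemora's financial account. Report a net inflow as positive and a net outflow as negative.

Goods balance = 4346.2 - 2283.3 = 2062.9
Services balance = 2690.8 - 1538.1 = 1152.7
Trade balance (goods + services) = 2062.9 + 1152.7 = 3215.6
Net primary income = 1069.0 - 780.7 = 288.3
Net secondary income = 521.6 - 80.5 = 441.1
Current account = 3215.6 + 288.3 + 441.1 = 3945.0
Financial account = -(3945.0 + (-136.2) + (-140.4)) = -3668.4

-3668.4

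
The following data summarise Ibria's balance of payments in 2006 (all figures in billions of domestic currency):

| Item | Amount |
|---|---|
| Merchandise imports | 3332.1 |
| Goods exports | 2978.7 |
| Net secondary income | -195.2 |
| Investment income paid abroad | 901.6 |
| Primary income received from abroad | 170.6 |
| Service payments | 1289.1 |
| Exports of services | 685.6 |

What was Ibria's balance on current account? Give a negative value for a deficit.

-1883.1

Goods balance = 2978.7 - 3332.1 = -353.4
Services balance = 685.6 - 1289.1 = -603.5
Trade balance (goods + services) = -353.4 + (-603.5) = -956.9
Net primary income = 170.6 - 901.6 = -731.0
Net secondary income = -195.2
Current account = -956.9 + (-731.0) + (-195.2) = -1883.1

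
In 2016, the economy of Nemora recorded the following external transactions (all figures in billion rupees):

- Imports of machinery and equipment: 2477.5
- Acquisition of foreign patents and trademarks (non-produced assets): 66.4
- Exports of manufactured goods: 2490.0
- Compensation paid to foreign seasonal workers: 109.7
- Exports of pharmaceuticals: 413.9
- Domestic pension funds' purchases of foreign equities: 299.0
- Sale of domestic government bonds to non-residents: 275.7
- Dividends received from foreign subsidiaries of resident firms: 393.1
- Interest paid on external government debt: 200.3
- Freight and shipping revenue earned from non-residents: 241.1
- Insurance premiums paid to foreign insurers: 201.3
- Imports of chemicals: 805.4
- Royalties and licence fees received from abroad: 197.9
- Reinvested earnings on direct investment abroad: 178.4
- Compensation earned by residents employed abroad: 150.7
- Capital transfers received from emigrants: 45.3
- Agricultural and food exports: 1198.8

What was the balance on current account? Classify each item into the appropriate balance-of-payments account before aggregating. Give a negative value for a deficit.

1469.7

Goods: 2490.0 - 805.4 + 1198.8 + 413.9 - 2477.5 = 819.8
Services: -201.3 + 197.9 + 241.1 = 237.7
Primary income: 393.1 - 109.7 - 200.3 + 178.4 + 150.7 = 412.2
Current account = 819.8 + 237.7 + 412.2 = 1469.7
(Excluded from the current account — capital account: acquisition of foreign patents and trademarks (non-produced assets) 66.4, capital transfers received from emigrants 45.3; financial account: domestic pension funds' purchases of foreign equities 299.0, sale of domestic government bonds to non-residents 275.7.)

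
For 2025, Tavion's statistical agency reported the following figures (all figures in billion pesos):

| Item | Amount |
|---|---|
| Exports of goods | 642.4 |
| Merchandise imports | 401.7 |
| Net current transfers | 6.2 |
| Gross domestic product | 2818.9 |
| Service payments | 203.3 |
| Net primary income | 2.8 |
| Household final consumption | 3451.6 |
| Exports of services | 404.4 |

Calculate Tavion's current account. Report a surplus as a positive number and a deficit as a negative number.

Goods balance = 642.4 - 401.7 = 240.7
Services balance = 404.4 - 203.3 = 201.1
Trade balance (goods + services) = 240.7 + 201.1 = 441.8
Net primary income = 2.8
Net secondary income = 6.2
Current account = 441.8 + 2.8 + 6.2 = 450.8

450.8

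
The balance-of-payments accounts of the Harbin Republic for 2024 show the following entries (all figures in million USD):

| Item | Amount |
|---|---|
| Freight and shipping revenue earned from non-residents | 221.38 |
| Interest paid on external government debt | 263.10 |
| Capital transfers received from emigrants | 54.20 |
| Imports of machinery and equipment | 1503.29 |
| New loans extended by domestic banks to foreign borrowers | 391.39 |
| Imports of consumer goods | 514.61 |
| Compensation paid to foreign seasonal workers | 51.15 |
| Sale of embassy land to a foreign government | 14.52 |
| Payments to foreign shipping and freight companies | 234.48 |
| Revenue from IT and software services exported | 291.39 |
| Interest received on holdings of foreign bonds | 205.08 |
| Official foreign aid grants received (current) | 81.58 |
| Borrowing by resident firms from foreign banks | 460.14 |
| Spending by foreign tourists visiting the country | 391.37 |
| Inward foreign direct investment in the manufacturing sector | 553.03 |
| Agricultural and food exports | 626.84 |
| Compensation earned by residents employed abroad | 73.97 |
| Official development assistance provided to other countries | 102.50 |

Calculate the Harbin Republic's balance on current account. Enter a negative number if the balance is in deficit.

-777.52

Goods: 626.84 - 1503.29 - 514.61 = -1391.06
Services: 391.37 - 234.48 + 221.38 + 291.39 = 669.66
Primary income: -51.15 + 73.97 + 205.08 - 263.10 = -35.20
Secondary income: 81.58 - 102.50 = -20.92
Current account = (-1391.06) + 669.66 + (-35.20) + (-20.92) = -777.52
(Excluded from the current account — capital account: capital transfers received from emigrants 54.20, sale of embassy land to a foreign government 14.52; financial account: new loans extended by domestic banks to foreign borrowers 391.39, borrowing by resident firms from foreign banks 460.14, inward foreign direct investment in the manufacturing sector 553.03.)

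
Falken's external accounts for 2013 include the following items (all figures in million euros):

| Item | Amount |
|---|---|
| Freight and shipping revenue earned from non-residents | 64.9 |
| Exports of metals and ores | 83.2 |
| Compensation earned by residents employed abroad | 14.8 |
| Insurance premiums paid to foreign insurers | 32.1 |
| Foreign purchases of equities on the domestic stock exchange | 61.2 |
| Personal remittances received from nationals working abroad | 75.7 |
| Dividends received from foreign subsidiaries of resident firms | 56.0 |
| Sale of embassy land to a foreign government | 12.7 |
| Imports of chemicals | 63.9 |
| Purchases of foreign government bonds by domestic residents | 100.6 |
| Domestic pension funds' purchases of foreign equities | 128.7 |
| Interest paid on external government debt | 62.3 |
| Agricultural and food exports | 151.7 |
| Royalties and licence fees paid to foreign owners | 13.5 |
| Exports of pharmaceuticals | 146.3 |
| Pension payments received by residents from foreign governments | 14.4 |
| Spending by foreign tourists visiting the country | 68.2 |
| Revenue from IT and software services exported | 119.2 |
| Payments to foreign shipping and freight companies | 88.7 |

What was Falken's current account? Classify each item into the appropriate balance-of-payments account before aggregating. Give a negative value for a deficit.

Goods: 151.7 + 83.2 + 146.3 - 63.9 = 317.3
Services: 119.2 + 68.2 - 88.7 - 13.5 + 64.9 - 32.1 = 118.0
Primary income: -62.3 + 56.0 + 14.8 = 8.5
Secondary income: 75.7 + 14.4 = 90.1
Current account = 317.3 + 118.0 + 8.5 + 90.1 = 533.9
(Excluded from the current account — financial account: foreign purchases of equities on the domestic stock exchange 61.2, purchases of foreign government bonds by domestic residents 100.6, domestic pension funds' purchases of foreign equities 128.7; capital account: sale of embassy land to a foreign government 12.7.)

533.9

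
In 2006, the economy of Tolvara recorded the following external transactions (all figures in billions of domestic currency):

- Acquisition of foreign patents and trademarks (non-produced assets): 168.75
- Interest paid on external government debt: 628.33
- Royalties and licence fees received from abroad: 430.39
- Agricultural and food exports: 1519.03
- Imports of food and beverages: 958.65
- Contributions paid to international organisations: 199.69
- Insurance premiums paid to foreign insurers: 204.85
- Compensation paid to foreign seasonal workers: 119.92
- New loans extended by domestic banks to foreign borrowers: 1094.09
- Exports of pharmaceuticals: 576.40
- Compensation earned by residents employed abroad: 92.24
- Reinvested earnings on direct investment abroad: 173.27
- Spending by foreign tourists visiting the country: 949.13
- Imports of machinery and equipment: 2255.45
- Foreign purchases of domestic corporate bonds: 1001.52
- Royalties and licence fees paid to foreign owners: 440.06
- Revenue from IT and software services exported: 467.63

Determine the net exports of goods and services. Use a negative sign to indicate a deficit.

83.57

Goods: 576.40 + 1519.03 - 2255.45 - 958.65 = -1118.67
Services: -440.06 + 949.13 - 204.85 + 467.63 + 430.39 = 1202.24
Trade balance = -1118.67 + 1202.24 = 83.57
(Excluded from the trade balance — capital account: acquisition of foreign patents and trademarks (non-produced assets) 168.75; primary income: interest paid on external government debt 628.33, compensation paid to foreign seasonal workers 119.92, compensation earned by residents employed abroad 92.24, reinvested earnings on direct investment abroad 173.27; secondary income: contributions paid to international organisations 199.69; financial account: new loans extended by domestic banks to foreign borrowers 1094.09, foreign purchases of domestic corporate bonds 1001.52.)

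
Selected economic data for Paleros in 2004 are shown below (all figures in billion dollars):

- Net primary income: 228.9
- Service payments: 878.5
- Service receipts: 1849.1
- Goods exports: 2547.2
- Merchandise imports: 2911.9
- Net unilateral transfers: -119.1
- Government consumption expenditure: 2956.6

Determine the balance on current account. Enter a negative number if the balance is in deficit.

Goods balance = 2547.2 - 2911.9 = -364.7
Services balance = 1849.1 - 878.5 = 970.6
Trade balance (goods + services) = -364.7 + 970.6 = 605.9
Net primary income = 228.9
Net secondary income = -119.1
Current account = 605.9 + 228.9 + (-119.1) = 715.7

715.7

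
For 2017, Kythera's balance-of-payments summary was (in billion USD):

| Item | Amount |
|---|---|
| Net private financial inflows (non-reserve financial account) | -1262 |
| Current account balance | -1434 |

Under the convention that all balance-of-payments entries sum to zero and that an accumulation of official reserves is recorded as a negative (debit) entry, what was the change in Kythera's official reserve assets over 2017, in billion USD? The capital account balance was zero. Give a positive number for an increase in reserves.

-2696

Official reserve transactions balance = -((-1434) + (-1262)) = 2696
An accumulation of reserves is recorded as a debit (negative entry), so the change in the stock of reserves is the negative of that balance.
Change in official reserves = -(2696) = -2696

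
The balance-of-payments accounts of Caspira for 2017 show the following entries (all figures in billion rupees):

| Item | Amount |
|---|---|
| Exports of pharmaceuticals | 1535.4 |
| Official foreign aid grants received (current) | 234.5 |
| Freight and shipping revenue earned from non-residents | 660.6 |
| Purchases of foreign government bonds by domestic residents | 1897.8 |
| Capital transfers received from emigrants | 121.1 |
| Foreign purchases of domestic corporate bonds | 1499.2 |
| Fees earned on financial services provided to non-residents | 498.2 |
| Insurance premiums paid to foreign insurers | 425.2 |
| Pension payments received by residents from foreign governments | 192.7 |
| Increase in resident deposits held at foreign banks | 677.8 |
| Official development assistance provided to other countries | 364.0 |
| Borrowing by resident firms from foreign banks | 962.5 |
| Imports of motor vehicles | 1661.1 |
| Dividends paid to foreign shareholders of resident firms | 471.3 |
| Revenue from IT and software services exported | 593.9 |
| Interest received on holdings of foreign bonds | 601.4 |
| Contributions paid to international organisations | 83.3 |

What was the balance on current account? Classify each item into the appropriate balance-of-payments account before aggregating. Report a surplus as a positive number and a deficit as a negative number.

Goods: -1661.1 + 1535.4 = -125.7
Services: 660.6 + 593.9 - 425.2 + 498.2 = 1327.5
Primary income: 601.4 - 471.3 = 130.1
Secondary income: -83.3 + 192.7 + 234.5 - 364.0 = -20.1
Current account = (-125.7) + 1327.5 + 130.1 + (-20.1) = 1311.8
(Excluded from the current account — financial account: purchases of foreign government bonds by domestic residents 1897.8, foreign purchases of domestic corporate bonds 1499.2, increase in resident deposits held at foreign banks 677.8, borrowing by resident firms from foreign banks 962.5; capital account: capital transfers received from emigrants 121.1.)

1311.8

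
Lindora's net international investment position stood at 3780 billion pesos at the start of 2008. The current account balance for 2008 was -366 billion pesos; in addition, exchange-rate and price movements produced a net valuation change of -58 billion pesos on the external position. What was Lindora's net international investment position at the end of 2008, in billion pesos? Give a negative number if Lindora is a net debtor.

Change in NIIP = current account + net valuation change = -366 + (-58) = -424
End-of-year NIIP = 3780 + (-424) = 3356

3356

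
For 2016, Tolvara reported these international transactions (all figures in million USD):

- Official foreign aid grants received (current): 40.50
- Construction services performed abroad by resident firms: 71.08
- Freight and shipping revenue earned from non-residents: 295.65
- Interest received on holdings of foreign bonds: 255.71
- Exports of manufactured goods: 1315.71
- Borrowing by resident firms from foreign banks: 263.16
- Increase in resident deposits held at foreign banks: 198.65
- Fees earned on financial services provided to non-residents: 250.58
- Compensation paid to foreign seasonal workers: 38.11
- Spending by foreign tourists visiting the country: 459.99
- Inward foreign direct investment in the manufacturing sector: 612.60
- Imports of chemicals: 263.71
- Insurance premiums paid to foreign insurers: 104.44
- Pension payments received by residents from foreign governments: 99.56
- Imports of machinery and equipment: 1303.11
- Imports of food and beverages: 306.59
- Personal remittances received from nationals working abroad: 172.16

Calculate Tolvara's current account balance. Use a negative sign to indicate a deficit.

944.98

Goods: -1303.11 + 1315.71 - 263.71 - 306.59 = -557.70
Services: 295.65 + 250.58 + 71.08 - 104.44 + 459.99 = 972.86
Primary income: -38.11 + 255.71 = 217.60
Secondary income: 99.56 + 172.16 + 40.50 = 312.22
Current account = (-557.70) + 972.86 + 217.60 + 312.22 = 944.98
(Excluded from the current account — financial account: borrowing by resident firms from foreign banks 263.16, increase in resident deposits held at foreign banks 198.65, inward foreign direct investment in the manufacturing sector 612.60.)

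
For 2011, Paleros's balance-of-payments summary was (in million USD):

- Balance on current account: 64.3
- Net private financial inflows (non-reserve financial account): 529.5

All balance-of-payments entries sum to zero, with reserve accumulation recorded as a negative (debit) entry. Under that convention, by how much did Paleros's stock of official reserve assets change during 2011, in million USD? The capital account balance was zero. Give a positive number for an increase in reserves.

593.8

Official reserve transactions balance = -(64.3 + 529.5) = -593.8
An accumulation of reserves is recorded as a debit (negative entry), so the change in the stock of reserves is the negative of that balance.
Change in official reserves = -(-593.8) = 593.8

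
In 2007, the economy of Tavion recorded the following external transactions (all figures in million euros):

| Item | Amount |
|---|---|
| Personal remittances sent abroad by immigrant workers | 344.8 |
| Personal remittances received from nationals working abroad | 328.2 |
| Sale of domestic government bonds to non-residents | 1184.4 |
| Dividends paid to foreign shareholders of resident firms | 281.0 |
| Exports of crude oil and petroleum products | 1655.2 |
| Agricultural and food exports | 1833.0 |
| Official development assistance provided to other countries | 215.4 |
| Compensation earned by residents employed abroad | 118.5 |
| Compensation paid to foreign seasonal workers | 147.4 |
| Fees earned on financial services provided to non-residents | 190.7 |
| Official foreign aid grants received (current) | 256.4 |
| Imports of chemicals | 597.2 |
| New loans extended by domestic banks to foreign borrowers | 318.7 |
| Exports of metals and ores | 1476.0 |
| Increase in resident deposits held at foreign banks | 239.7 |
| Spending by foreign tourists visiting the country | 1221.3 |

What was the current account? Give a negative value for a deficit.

Goods: 1833.0 + 1655.2 + 1476.0 - 597.2 = 4367.0
Services: 1221.3 + 190.7 = 1412.0
Primary income: -281.0 + 118.5 - 147.4 = -309.9
Secondary income: 256.4 - 344.8 - 215.4 + 328.2 = 24.4
Current account = 4367.0 + 1412.0 + (-309.9) + 24.4 = 5493.5
(Excluded from the current account — financial account: sale of domestic government bonds to non-residents 1184.4, new loans extended by domestic banks to foreign borrowers 318.7, increase in resident deposits held at foreign banks 239.7.)

5493.5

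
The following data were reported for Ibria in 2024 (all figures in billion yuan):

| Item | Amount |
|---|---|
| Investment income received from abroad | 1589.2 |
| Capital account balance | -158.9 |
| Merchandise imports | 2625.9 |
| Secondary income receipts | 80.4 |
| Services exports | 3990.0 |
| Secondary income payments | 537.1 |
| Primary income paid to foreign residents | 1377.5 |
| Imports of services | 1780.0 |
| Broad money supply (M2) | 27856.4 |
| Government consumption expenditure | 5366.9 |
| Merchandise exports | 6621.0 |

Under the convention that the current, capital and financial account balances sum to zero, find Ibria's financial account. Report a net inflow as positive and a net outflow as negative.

-5801.2

Goods balance = 6621.0 - 2625.9 = 3995.1
Services balance = 3990.0 - 1780.0 = 2210.0
Trade balance (goods + services) = 3995.1 + 2210.0 = 6205.1
Net primary income = 1589.2 - 1377.5 = 211.7
Net secondary income = 80.4 - 537.1 = -456.7
Current account = 6205.1 + 211.7 + (-456.7) = 5960.1
Financial account = -(5960.1 + (-158.9)) = -5801.2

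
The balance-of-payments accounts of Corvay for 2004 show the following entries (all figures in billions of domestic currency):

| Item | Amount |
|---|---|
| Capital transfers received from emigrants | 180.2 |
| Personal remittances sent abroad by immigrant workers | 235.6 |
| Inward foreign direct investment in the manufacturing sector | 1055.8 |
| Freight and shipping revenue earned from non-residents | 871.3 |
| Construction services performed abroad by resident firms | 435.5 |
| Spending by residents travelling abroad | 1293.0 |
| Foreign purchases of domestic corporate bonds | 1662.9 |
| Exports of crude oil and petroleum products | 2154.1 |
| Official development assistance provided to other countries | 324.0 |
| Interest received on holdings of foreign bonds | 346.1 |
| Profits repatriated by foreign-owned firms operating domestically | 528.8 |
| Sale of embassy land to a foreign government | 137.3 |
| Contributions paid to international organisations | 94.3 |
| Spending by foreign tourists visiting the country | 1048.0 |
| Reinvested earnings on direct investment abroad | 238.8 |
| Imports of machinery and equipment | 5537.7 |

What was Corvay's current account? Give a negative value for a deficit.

-2919.6

Goods: 2154.1 - 5537.7 = -3383.6
Services: 435.5 + 1048.0 - 1293.0 + 871.3 = 1061.8
Primary income: 346.1 + 238.8 - 528.8 = 56.1
Secondary income: -235.6 - 94.3 - 324.0 = -653.9
Current account = (-3383.6) + 1061.8 + 56.1 + (-653.9) = -2919.6
(Excluded from the current account — capital account: capital transfers received from emigrants 180.2, sale of embassy land to a foreign government 137.3; financial account: inward foreign direct investment in the manufacturing sector 1055.8, foreign purchases of domestic corporate bonds 1662.9.)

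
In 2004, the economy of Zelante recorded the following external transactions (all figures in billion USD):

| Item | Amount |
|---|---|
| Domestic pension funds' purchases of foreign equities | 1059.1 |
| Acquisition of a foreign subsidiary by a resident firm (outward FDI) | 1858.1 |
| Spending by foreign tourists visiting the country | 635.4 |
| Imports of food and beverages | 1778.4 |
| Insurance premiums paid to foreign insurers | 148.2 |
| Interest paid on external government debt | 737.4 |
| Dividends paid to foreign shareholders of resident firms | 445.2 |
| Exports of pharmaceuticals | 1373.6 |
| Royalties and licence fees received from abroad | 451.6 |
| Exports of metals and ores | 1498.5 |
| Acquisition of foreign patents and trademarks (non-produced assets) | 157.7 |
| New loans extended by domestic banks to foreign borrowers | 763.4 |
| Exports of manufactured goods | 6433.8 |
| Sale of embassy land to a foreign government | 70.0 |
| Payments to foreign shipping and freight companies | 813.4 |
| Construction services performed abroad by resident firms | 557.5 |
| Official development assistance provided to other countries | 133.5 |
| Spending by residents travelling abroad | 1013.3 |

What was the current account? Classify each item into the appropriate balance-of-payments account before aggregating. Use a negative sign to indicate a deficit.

5881.0

Goods: -1778.4 + 1498.5 + 1373.6 + 6433.8 = 7527.5
Services: 635.4 + 557.5 + 451.6 - 1013.3 - 148.2 - 813.4 = -330.4
Primary income: -737.4 - 445.2 = -1182.6
Secondary income: -133.5
Current account = 7527.5 + (-330.4) + (-1182.6) + (-133.5) = 5881.0
(Excluded from the current account — financial account: domestic pension funds' purchases of foreign equities 1059.1, acquisition of a foreign subsidiary by a resident firm (outward FDI) 1858.1, new loans extended by domestic banks to foreign borrowers 763.4; capital account: acquisition of foreign patents and trademarks (non-produced assets) 157.7, sale of embassy land to a foreign government 70.0.)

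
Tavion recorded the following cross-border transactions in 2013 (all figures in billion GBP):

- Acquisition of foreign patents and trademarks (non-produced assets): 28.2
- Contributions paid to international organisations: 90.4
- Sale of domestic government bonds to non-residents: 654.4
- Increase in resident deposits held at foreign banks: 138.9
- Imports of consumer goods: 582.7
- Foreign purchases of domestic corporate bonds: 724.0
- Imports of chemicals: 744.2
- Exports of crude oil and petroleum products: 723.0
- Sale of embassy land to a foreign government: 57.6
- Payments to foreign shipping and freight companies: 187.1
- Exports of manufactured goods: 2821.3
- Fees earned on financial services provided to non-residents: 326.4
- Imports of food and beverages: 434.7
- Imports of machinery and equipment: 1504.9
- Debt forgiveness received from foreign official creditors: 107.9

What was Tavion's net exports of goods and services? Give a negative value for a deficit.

417.1

Goods: -434.7 - 1504.9 - 582.7 + 723.0 + 2821.3 - 744.2 = 277.8
Services: 326.4 - 187.1 = 139.3
Trade balance = 277.8 + 139.3 = 417.1
(Excluded from the trade balance — capital account: acquisition of foreign patents and trademarks (non-produced assets) 28.2, sale of embassy land to a foreign government 57.6, debt forgiveness received from foreign official creditors 107.9; secondary income: contributions paid to international organisations 90.4; financial account: sale of domestic government bonds to non-residents 654.4, increase in resident deposits held at foreign banks 138.9, foreign purchases of domestic corporate bonds 724.0.)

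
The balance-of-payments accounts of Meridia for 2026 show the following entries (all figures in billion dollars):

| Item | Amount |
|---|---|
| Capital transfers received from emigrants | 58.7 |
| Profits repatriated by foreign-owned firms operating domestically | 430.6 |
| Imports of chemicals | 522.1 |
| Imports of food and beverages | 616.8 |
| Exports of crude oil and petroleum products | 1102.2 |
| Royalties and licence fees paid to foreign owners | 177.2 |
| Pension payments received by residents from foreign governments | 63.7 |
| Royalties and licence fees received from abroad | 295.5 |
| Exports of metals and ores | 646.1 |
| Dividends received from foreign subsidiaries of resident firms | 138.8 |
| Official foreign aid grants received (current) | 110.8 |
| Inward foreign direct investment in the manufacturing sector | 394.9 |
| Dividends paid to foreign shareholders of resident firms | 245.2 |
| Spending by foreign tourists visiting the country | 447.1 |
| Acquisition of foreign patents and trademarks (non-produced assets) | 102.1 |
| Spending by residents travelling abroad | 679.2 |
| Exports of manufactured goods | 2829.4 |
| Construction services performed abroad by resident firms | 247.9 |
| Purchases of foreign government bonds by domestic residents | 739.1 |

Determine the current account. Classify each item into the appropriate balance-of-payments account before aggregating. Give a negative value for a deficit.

3210.4

Goods: -616.8 + 1102.2 + 2829.4 - 522.1 + 646.1 = 3438.8
Services: -679.2 + 295.5 + 247.9 + 447.1 - 177.2 = 134.1
Primary income: 138.8 - 245.2 - 430.6 = -537.0
Secondary income: 63.7 + 110.8 = 174.5
Current account = 3438.8 + 134.1 + (-537.0) + 174.5 = 3210.4
(Excluded from the current account — capital account: capital transfers received from emigrants 58.7, acquisition of foreign patents and trademarks (non-produced assets) 102.1; financial account: inward foreign direct investment in the manufacturing sector 394.9, purchases of foreign government bonds by domestic residents 739.1.)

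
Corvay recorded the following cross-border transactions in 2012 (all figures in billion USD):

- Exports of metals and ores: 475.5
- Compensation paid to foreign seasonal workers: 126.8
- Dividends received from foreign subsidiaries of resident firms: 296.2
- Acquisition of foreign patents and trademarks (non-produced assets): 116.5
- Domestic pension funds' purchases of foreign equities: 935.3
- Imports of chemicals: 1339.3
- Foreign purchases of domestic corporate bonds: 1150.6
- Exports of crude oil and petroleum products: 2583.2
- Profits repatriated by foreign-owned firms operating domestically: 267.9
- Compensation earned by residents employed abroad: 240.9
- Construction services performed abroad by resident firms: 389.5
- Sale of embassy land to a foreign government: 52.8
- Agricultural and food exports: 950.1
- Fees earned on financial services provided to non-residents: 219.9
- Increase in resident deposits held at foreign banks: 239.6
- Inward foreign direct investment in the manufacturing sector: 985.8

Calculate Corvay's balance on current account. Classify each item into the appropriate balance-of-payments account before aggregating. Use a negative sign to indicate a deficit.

3421.3

Goods: 2583.2 - 1339.3 + 950.1 + 475.5 = 2669.5
Services: 219.9 + 389.5 = 609.4
Primary income: 240.9 - 267.9 - 126.8 + 296.2 = 142.4
Current account = 2669.5 + 609.4 + 142.4 = 3421.3
(Excluded from the current account — capital account: acquisition of foreign patents and trademarks (non-produced assets) 116.5, sale of embassy land to a foreign government 52.8; financial account: domestic pension funds' purchases of foreign equities 935.3, foreign purchases of domestic corporate bonds 1150.6, increase in resident deposits held at foreign banks 239.6, inward foreign direct investment in the manufacturing sector 985.8.)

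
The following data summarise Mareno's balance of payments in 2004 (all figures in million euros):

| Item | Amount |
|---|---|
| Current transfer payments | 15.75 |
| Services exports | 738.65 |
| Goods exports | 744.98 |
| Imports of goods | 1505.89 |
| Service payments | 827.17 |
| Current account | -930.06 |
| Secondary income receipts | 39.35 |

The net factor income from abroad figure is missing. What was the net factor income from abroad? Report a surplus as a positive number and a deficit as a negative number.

-104.23

Current account = goods balance + services balance + net primary income + net secondary income
Sum of the known components = -825.83
Net factor income from abroad = CA - (known components) = -930.06 - (-825.83) = -104.23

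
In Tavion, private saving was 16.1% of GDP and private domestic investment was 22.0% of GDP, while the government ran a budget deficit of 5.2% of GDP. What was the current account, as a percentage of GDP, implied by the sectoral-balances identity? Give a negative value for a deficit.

By the sectoral-balances identity, CA = (S_private - I) + (T - G).
Private balance = 16.1 - 22.0 = -5.9
Government balance (T - G) = -5.2
CA = -5.9 + (-5.2) = -11.1

-11.1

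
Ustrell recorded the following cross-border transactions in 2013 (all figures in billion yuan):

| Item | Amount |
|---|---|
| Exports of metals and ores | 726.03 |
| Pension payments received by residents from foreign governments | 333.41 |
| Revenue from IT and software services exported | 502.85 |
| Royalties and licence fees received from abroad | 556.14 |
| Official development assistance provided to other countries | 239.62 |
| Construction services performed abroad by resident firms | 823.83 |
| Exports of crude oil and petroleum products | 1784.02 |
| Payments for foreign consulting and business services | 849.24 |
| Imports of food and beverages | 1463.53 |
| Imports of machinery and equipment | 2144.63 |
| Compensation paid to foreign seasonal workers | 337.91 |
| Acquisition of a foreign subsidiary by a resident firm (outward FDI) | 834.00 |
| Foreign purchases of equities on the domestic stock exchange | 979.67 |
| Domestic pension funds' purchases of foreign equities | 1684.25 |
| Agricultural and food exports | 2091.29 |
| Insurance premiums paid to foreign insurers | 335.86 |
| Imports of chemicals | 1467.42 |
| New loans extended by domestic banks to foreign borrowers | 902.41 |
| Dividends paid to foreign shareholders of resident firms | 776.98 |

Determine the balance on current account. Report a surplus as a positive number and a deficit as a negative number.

Goods: 2091.29 - 2144.63 + 1784.02 + 726.03 - 1463.53 - 1467.42 = -474.24
Services: 502.85 - 849.24 - 335.86 + 556.14 + 823.83 = 697.72
Primary income: -337.91 - 776.98 = -1114.89
Secondary income: 333.41 - 239.62 = 93.79
Current account = (-474.24) + 697.72 + (-1114.89) + 93.79 = -797.62
(Excluded from the current account — financial account: acquisition of a foreign subsidiary by a resident firm (outward FDI) 834.00, foreign purchases of equities on the domestic stock exchange 979.67, domestic pension funds' purchases of foreign equities 1684.25, new loans extended by domestic banks to foreign borrowers 902.41.)

-797.62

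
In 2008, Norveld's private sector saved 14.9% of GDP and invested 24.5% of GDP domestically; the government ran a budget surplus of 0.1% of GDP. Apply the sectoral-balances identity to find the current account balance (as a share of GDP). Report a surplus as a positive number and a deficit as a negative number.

By the sectoral-balances identity, CA = (S_private - I) + (T - G).
Private balance = 14.9 - 24.5 = -9.6
Government balance (T - G) = 0.1
CA = -9.6 + 0.1 = -9.5

-9.5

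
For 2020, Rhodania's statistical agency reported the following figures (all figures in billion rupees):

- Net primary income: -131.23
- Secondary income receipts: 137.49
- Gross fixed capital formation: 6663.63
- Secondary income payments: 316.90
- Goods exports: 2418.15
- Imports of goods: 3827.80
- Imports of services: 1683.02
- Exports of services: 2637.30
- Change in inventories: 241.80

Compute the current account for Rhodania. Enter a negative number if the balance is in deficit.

-766.01

Goods balance = 2418.15 - 3827.80 = -1409.65
Services balance = 2637.30 - 1683.02 = 954.28
Trade balance (goods + services) = -1409.65 + 954.28 = -455.37
Net primary income = -131.23
Net secondary income = 137.49 - 316.90 = -179.41
Current account = -455.37 + (-131.23) + (-179.41) = -766.01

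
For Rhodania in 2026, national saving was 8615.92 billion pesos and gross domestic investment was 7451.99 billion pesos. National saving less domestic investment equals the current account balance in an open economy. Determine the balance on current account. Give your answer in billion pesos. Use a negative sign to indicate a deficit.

1163.93

CA = S - I = 8615.92 - 7451.99 = 1163.93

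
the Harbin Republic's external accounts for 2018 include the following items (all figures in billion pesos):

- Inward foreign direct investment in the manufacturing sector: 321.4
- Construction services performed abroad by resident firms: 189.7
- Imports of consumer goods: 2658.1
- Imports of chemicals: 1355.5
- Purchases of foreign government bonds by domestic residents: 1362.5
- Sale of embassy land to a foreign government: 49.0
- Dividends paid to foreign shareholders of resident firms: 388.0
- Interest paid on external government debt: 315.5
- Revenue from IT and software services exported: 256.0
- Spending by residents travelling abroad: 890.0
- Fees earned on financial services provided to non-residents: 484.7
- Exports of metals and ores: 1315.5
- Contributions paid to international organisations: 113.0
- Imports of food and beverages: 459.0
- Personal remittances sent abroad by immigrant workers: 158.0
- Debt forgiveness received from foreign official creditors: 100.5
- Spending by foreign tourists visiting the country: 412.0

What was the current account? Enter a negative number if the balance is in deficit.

Goods: 1315.5 - 1355.5 - 459.0 - 2658.1 = -3157.1
Services: 484.7 + 189.7 - 890.0 + 412.0 + 256.0 = 452.4
Primary income: -388.0 - 315.5 = -703.5
Secondary income: -113.0 - 158.0 = -271.0
Current account = (-3157.1) + 452.4 + (-703.5) + (-271.0) = -3679.2
(Excluded from the current account — financial account: inward foreign direct investment in the manufacturing sector 321.4, purchases of foreign government bonds by domestic residents 1362.5; capital account: sale of embassy land to a foreign government 49.0, debt forgiveness received from foreign official creditors 100.5.)

-3679.2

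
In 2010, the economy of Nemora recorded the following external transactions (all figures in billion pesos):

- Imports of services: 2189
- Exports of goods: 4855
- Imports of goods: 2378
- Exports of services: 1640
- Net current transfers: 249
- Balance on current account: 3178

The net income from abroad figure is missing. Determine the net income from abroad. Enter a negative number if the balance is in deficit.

1001

Current account = goods balance + services balance + net primary income + net secondary income
Sum of the known components = 2177
Net income from abroad = CA - (known components) = 3178 - 2177 = 1001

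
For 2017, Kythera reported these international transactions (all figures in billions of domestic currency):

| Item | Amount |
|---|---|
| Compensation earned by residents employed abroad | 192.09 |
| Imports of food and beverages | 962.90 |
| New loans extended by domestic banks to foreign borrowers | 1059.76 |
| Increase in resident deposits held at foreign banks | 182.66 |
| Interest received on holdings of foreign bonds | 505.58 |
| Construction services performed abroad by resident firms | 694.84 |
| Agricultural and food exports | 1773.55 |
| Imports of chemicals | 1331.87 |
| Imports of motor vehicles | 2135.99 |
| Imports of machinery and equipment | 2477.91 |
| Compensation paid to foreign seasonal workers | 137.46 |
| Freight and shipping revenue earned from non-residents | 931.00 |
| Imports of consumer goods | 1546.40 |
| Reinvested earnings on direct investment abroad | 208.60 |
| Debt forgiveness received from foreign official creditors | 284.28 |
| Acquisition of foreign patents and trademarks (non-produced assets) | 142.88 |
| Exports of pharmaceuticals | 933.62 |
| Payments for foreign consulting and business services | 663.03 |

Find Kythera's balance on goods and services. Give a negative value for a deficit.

Goods: 933.62 - 1546.40 - 962.90 - 2135.99 - 2477.91 - 1331.87 + 1773.55 = -5747.90
Services: 694.84 + 931.00 - 663.03 = 962.81
Trade balance = -5747.90 + 962.81 = -4785.09
(Excluded from the trade balance — primary income: compensation earned by residents employed abroad 192.09, interest received on holdings of foreign bonds 505.58, compensation paid to foreign seasonal workers 137.46, reinvested earnings on direct investment abroad 208.60; financial account: new loans extended by domestic banks to foreign borrowers 1059.76, increase in resident deposits held at foreign banks 182.66; capital account: debt forgiveness received from foreign official creditors 284.28, acquisition of foreign patents and trademarks (non-produced assets) 142.88.)

-4785.09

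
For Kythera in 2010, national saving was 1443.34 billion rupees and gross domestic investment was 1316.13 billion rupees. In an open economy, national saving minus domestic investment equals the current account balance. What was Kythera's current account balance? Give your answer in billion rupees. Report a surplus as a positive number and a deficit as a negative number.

CA = S - I = 1443.34 - 1316.13 = 127.21

127.21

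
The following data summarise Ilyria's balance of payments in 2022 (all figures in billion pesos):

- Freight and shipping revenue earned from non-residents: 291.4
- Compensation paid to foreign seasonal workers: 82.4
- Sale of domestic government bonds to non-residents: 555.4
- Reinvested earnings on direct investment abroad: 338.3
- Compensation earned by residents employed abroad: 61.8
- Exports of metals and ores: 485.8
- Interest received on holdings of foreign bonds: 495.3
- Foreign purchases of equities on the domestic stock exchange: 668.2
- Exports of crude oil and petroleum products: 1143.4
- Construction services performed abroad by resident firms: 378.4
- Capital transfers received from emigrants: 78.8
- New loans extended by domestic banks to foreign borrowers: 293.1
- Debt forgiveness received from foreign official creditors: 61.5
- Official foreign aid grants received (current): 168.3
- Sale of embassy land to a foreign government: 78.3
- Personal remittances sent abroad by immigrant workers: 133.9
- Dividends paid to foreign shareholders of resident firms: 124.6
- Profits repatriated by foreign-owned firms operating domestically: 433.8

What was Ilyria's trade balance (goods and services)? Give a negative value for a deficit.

Goods: 1143.4 + 485.8 = 1629.2
Services: 291.4 + 378.4 = 669.8
Trade balance = 1629.2 + 669.8 = 2299.0
(Excluded from the trade balance — primary income: compensation paid to foreign seasonal workers 82.4, reinvested earnings on direct investment abroad 338.3, compensation earned by residents employed abroad 61.8, interest received on holdings of foreign bonds 495.3, dividends paid to foreign shareholders of resident firms 124.6, profits repatriated by foreign-owned firms operating domestically 433.8; financial account: sale of domestic government bonds to non-residents 555.4, foreign purchases of equities on the domestic stock exchange 668.2, new loans extended by domestic banks to foreign borrowers 293.1; capital account: capital transfers received from emigrants 78.8, debt forgiveness received from foreign official creditors 61.5, sale of embassy land to a foreign government 78.3; secondary income: official foreign aid grants received (current) 168.3, personal remittances sent abroad by immigrant workers 133.9.)

2299.0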